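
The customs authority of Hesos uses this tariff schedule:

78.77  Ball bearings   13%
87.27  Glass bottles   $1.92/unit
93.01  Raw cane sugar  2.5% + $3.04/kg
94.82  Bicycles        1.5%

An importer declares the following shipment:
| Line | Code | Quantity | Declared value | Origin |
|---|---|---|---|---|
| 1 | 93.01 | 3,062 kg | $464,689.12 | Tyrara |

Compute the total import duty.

Line 1 (93.01, Tyrara, 3,062 kg, $464,689.12):
Base rate for 93.01 is 2.5% + $3.04/kg.
Duty = $464,689.12 × 2.5% + 3,062 × $3.04 = $20,925.71.

$20,925.71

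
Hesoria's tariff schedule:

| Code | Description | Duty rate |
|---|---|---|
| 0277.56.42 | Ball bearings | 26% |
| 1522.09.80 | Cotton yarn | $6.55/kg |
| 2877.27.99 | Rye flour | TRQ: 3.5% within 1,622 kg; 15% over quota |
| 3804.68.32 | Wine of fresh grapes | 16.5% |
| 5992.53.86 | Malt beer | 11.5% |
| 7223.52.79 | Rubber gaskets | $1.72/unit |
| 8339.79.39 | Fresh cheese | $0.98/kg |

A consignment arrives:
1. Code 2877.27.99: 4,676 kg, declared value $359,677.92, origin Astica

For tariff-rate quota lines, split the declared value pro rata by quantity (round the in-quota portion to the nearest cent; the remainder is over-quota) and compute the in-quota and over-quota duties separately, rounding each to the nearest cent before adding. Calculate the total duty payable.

Line 1 (2877.27.99, Astica, 4,676 kg, $359,677.92):
Code 2877.27.99 is under a tariff-rate quota (threshold 1,622 kg). In-quota: 1,622 kg at 3.5%; over-quota: 3,054 kg at 15%.
Pro-rata value split: in-quota = $359,677.92 × 1,622/4,676 = $124,764.24; over-quota = $359,677.92 − $124,764.24 = $234,913.68.
In-quota duty = $124,764.24 × 3.5% = $4,366.75. Over-quota duty = $234,913.68 × 15% = $35,237.05.
Line duty = $4,366.75 + $35,237.05 = $39,603.80.

$39,603.80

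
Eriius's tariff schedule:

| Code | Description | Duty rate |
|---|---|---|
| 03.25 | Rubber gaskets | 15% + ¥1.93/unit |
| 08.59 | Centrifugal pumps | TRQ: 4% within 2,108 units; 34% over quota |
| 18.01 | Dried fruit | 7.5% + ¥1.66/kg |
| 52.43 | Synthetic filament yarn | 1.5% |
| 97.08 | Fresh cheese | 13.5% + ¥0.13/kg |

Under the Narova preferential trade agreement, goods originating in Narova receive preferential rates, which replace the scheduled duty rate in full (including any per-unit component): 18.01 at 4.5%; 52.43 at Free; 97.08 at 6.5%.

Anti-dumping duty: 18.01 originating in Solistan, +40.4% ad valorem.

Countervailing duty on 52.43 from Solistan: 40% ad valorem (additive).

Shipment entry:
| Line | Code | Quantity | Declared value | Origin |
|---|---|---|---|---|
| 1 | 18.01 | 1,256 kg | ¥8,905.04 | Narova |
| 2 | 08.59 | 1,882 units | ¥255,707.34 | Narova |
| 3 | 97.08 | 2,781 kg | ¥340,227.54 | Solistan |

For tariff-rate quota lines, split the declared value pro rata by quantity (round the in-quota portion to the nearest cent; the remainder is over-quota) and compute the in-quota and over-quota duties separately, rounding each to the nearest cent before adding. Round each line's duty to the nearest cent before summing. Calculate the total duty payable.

Line 1 (18.01, Narova, 1,256 kg, ¥8,905.04):
Base rate for 18.01 is 7.5% + ¥1.66/kg.
Origin Narova qualifies under the Eriius–Narova agreement and 18.01 is covered: preferential rate 4.5% applies instead.
The additional-duty order on 18.01 targets Solistan, not Narova; it does not apply.
Duty = ¥8,905.04 × 4.5% = ¥400.73.
Line 2 (08.59, Narova, 1,882 units, ¥255,707.34):
Code 08.59 is under a tariff-rate quota (threshold 2,108 units). Quantity 1,882 units is within the quota, so the in-quota rate 4% applies to the full value.
Duty = ¥255,707.34 × 4% = ¥10,228.29.
Line 3 (97.08, Solistan, 2,781 kg, ¥340,227.54):
Base rate for 97.08 is 13.5% + ¥0.13/kg.
97.08 has an FTA preferential rate, but origin Solistan is not Narova; base rate stands.
Duty = ¥340,227.54 × 13.5% + 2,781 × ¥0.13 = ¥46,292.25.
Total = ¥400.73 + ¥10,228.29 + ¥46,292.25 = ¥56,921.27.

¥56,921.27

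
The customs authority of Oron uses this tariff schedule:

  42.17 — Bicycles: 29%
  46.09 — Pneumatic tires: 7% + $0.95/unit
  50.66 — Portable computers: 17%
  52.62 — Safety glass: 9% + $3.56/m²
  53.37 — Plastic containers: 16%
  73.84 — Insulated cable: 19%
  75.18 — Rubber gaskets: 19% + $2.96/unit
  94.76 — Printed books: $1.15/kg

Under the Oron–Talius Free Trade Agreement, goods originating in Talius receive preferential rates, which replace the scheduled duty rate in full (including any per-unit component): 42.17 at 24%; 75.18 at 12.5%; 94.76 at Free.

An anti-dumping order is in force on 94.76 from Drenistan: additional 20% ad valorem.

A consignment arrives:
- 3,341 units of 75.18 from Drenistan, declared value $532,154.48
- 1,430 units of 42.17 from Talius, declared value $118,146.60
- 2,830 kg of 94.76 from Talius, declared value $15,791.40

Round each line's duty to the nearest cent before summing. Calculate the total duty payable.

$139,353.89

Line 1 (75.18, Drenistan, 3,341 units, $532,154.48):
Base rate for 75.18 is 19% + $2.96/unit.
75.18 has an FTA preferential rate, but origin Drenistan is not Talius; base rate stands.
Duty = $532,154.48 × 19% + 3,341 × $2.96 = $110,998.71.
Line 2 (42.17, Talius, 1,430 units, $118,146.60):
Base rate for 42.17 is 29%.
Origin Talius qualifies under the Oron–Talius agreement and 42.17 is covered: preferential rate 24% applies instead.
Duty = $118,146.60 × 24% = $28,355.18.
Line 3 (94.76, Talius, 2,830 kg, $15,791.40):
Base rate for 94.76 is $1.15/kg.
Origin Talius qualifies under the Oron–Talius agreement and 94.76 is covered: preferential rate Free applies instead.
The additional-duty order on 94.76 targets Drenistan, not Talius; it does not apply.
Duty = $15,791.40 × 0% = $0.00.
Total = $110,998.71 + $28,355.18 + $0.00 = $139,353.89.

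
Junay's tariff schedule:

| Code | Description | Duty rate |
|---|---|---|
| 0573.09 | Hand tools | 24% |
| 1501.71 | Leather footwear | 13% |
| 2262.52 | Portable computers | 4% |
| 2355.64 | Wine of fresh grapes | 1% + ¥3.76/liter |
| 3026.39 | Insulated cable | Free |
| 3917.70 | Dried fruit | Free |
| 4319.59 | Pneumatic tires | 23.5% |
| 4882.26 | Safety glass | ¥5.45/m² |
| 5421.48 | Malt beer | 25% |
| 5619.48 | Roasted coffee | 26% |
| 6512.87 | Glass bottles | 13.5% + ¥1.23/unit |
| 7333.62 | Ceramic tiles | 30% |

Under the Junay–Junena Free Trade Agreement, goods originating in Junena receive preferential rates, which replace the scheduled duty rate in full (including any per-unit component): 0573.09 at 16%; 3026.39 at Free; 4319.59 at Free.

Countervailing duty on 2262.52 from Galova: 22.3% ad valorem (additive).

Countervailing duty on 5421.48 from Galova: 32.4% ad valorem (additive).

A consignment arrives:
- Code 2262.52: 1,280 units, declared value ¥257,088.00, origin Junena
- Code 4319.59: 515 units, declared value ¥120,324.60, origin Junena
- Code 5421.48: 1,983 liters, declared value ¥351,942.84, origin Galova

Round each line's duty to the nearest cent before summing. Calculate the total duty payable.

Line 1 (2262.52, Junena, 1,280 units, ¥257,088.00):
Base rate for 2262.52 is 4%.
Origin Junena is the FTA partner but 2262.52 is not on the preference list; base rate stands.
The additional-duty order on 2262.52 targets Galova, not Junena; it does not apply.
Duty = ¥257,088.00 × 4% = ¥10,283.52.
Line 2 (4319.59, Junena, 515 units, ¥120,324.60):
Base rate for 4319.59 is 23.5%.
Origin Junena qualifies under the Junay–Junena agreement and 4319.59 is covered: preferential rate Free applies instead.
Duty = ¥120,324.60 × 0% = ¥0.00.
Line 3 (5421.48, Galova, 1,983 liters, ¥351,942.84):
Base rate for 5421.48 is 25%.
Additional duty on 5421.48 from Galova: +32.4%. Applied ad valorem rate: 25% + 32.4% = 57.4%.
Duty = ¥351,942.84 × 57.4% = ¥202,015.19.
Total = ¥10,283.52 + ¥0.00 + ¥202,015.19 = ¥212,298.71.

¥212,298.71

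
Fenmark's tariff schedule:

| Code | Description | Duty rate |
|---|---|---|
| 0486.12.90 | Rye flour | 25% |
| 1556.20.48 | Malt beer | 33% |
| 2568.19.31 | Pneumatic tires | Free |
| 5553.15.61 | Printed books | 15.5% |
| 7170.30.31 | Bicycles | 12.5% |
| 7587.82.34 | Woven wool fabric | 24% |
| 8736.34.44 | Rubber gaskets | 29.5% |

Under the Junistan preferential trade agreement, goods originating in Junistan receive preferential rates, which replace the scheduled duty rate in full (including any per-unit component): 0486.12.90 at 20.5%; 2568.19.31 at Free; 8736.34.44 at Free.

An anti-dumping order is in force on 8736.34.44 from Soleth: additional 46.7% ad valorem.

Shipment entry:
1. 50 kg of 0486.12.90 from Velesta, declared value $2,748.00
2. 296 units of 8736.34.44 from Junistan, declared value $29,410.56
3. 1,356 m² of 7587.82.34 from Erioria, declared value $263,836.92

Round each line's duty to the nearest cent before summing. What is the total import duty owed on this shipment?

$64,007.86

Line 1 (0486.12.90, Velesta, 50 kg, $2,748.00):
Base rate for 0486.12.90 is 25%.
0486.12.90 has an FTA preferential rate, but origin Velesta is not Junistan; base rate stands.
Duty = $2,748.00 × 25% = $687.00.
Line 2 (8736.34.44, Junistan, 296 units, $29,410.56):
Base rate for 8736.34.44 is 29.5%.
Origin Junistan qualifies under the Fenmark–Junistan agreement and 8736.34.44 is covered: preferential rate Free applies instead.
The additional-duty order on 8736.34.44 targets Soleth, not Junistan; it does not apply.
Duty = $29,410.56 × 0% = $0.00.
Line 3 (7587.82.34, Erioria, 1,356 m², $263,836.92):
Base rate for 7587.82.34 is 24%.
Duty = $263,836.92 × 24% = $63,320.86.
Total = $687.00 + $0.00 + $63,320.86 = $64,007.86.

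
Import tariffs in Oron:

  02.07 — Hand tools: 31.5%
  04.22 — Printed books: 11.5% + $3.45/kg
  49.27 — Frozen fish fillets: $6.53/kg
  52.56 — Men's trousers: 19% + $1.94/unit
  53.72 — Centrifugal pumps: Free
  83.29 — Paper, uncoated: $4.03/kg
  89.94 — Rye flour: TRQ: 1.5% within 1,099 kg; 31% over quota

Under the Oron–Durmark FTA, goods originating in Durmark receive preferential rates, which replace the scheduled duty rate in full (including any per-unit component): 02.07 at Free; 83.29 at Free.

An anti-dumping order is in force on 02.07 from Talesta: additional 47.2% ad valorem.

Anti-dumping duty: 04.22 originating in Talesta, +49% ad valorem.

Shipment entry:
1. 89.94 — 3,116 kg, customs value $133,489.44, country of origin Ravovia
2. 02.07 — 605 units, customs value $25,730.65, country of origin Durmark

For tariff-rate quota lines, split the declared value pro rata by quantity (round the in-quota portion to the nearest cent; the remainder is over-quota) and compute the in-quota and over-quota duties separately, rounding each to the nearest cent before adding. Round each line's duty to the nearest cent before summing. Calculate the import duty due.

$27,492.79

Line 1 (89.94, Ravovia, 3,116 kg, $133,489.44):
Code 89.94 is under a tariff-rate quota (threshold 1,099 kg). In-quota: 1,099 kg at 1.5%; over-quota: 2,017 kg at 31%.
Pro-rata value split: in-quota = $133,489.44 × 1,099/3,116 = $47,081.16; over-quota = $133,489.44 − $47,081.16 = $86,408.28.
In-quota duty = $47,081.16 × 1.5% = $706.22. Over-quota duty = $86,408.28 × 31% = $26,786.57.
Line duty = $706.22 + $26,786.57 = $27,492.79.
Line 2 (02.07, Durmark, 605 units, $25,730.65):
Base rate for 02.07 is 31.5%.
Origin Durmark qualifies under the Oron–Durmark agreement and 02.07 is covered: preferential rate Free applies instead.
The additional-duty order on 02.07 targets Talesta, not Durmark; it does not apply.
Duty = $25,730.65 × 0% = $0.00.
Total = $27,492.79 + $0.00 = $27,492.79.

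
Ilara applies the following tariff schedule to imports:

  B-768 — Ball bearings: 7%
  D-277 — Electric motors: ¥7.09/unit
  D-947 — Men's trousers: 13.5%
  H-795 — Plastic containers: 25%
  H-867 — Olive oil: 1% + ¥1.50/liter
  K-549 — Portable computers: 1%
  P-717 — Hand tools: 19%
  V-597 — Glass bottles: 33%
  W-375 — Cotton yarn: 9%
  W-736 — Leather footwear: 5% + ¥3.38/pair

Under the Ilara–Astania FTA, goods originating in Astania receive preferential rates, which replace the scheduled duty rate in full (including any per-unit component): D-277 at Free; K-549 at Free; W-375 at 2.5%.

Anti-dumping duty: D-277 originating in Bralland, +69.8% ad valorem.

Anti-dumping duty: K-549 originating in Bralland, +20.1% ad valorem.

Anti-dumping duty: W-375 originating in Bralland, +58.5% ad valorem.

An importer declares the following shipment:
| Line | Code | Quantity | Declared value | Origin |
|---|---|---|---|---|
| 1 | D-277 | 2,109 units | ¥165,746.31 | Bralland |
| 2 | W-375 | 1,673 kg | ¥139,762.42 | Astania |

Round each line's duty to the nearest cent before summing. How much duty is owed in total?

Line 1 (D-277, Bralland, 2,109 units, ¥165,746.31):
Base rate for D-277 is ¥7.09/unit.
D-277 has an FTA preferential rate, but origin Bralland is not Astania; base rate stands.
Additional duty on D-277 from Bralland: +69.8% ad valorem. Applied ad valorem rate = 69.8%.
Duty = ¥165,746.31 × 69.8% + 2,109 × ¥7.09 = ¥130,643.73.
Line 2 (W-375, Astania, 1,673 kg, ¥139,762.42):
Base rate for W-375 is 9%.
Origin Astania qualifies under the Ilara–Astania agreement and W-375 is covered: preferential rate 2.5% applies instead.
The additional-duty order on W-375 targets Bralland, not Astania; it does not apply.
Duty = ¥139,762.42 × 2.5% = ¥3,494.06.
Total = ¥130,643.73 + ¥3,494.06 = ¥134,137.79.

¥134,137.79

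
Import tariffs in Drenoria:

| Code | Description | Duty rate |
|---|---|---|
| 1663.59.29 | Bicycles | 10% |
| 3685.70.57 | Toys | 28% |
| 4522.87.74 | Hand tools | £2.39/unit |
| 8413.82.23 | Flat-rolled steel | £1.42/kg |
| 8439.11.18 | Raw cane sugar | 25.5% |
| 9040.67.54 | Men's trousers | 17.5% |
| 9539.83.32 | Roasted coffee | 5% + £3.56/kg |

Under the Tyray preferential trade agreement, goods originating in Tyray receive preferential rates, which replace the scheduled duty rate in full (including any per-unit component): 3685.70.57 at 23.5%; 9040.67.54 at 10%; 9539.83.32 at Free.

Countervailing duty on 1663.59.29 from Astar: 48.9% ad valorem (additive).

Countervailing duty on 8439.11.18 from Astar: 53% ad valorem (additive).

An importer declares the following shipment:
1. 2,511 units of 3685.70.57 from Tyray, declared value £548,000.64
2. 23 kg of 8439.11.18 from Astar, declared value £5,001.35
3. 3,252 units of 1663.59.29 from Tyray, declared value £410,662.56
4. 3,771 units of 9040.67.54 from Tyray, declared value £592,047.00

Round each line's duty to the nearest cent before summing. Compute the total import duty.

£232,977.17

Line 1 (3685.70.57, Tyray, 2,511 units, £548,000.64):
Base rate for 3685.70.57 is 28%.
Origin Tyray qualifies under the Drenoria–Tyray agreement and 3685.70.57 is covered: preferential rate 23.5% applies instead.
Duty = £548,000.64 × 23.5% = £128,780.15.
Line 2 (8439.11.18, Astar, 23 kg, £5,001.35):
Base rate for 8439.11.18 is 25.5%.
Additional duty on 8439.11.18 from Astar: +53%. Applied ad valorem rate: 25.5% + 53% = 78.5%.
Duty = £5,001.35 × 78.5% = £3,926.06.
Line 3 (1663.59.29, Tyray, 3,252 units, £410,662.56):
Base rate for 1663.59.29 is 10%.
Origin Tyray is the FTA partner but 1663.59.29 is not on the preference list; base rate stands.
The additional-duty order on 1663.59.29 targets Astar, not Tyray; it does not apply.
Duty = £410,662.56 × 10% = £41,066.26.
Line 4 (9040.67.54, Tyray, 3,771 units, £592,047.00):
Base rate for 9040.67.54 is 17.5%.
Origin Tyray qualifies under the Drenoria–Tyray agreement and 9040.67.54 is covered: preferential rate 10% applies instead.
Duty = £592,047.00 × 10% = £59,204.70.
Total = £128,780.15 + £3,926.06 + £41,066.26 + £59,204.70 = £232,977.17.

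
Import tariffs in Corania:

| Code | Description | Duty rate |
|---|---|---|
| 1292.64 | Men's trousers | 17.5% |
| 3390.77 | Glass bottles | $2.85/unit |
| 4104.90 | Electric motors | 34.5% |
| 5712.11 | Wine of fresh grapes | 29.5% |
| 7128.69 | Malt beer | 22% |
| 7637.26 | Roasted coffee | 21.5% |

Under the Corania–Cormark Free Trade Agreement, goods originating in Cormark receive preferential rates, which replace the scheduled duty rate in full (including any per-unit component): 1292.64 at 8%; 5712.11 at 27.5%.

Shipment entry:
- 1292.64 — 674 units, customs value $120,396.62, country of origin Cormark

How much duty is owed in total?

Line 1 (1292.64, Cormark, 674 units, $120,396.62):
Base rate for 1292.64 is 17.5%.
Origin Cormark qualifies under the Corania–Cormark agreement and 1292.64 is covered: preferential rate 8% applies instead.
Duty = $120,396.62 × 8% = $9,631.73.

$9,631.73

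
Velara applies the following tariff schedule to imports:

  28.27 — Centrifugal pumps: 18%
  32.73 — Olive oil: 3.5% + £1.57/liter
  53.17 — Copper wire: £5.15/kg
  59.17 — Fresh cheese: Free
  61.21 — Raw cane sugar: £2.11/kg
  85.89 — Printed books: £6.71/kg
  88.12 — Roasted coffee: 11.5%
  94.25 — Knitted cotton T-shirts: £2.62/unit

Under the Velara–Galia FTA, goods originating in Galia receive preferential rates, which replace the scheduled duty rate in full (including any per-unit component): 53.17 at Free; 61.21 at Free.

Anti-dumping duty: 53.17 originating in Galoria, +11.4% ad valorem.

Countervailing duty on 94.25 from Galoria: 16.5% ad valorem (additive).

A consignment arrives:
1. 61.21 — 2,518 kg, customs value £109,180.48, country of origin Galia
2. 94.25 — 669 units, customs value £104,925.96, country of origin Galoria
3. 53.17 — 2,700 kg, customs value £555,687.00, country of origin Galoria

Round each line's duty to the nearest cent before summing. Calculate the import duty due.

£96,318.88

Line 1 (61.21, Galia, 2,518 kg, £109,180.48):
Base rate for 61.21 is £2.11/kg.
Origin Galia qualifies under the Velara–Galia agreement and 61.21 is covered: preferential rate Free applies instead.
Duty = £109,180.48 × 0% = £0.00.
Line 2 (94.25, Galoria, 669 units, £104,925.96):
Base rate for 94.25 is £2.62/unit.
Additional duty on 94.25 from Galoria: +16.5% ad valorem. Applied ad valorem rate = 16.5%.
Duty = £104,925.96 × 16.5% + 669 × £2.62 = £19,065.56.
Line 3 (53.17, Galoria, 2,700 kg, £555,687.00):
Base rate for 53.17 is £5.15/kg.
53.17 has an FTA preferential rate, but origin Galoria is not Galia; base rate stands.
Additional duty on 53.17 from Galoria: +11.4% ad valorem. Applied ad valorem rate = 11.4%.
Duty = £555,687.00 × 11.4% + 2,700 × £5.15 = £77,253.32.
Total = £0.00 + £19,065.56 + £77,253.32 = £96,318.88.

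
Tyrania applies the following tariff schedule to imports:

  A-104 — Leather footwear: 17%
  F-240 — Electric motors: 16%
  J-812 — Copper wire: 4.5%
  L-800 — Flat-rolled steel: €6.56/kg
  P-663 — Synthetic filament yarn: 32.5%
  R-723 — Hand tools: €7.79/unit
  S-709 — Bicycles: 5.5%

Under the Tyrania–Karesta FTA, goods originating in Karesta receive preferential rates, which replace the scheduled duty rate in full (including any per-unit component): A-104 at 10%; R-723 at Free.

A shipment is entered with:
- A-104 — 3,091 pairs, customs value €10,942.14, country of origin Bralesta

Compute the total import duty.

Line 1 (A-104, Bralesta, 3,091 pairs, €10,942.14):
Base rate for A-104 is 17%.
A-104 has an FTA preferential rate, but origin Bralesta is not Karesta; base rate stands.
Duty = €10,942.14 × 17% = €1,860.16.

€1,860.16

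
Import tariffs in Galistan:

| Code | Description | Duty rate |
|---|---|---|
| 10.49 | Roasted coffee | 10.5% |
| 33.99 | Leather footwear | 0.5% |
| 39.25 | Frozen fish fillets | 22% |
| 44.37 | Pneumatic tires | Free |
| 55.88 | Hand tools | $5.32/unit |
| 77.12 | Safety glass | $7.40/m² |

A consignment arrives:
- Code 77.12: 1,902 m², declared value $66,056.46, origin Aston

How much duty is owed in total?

Line 1 (77.12, Aston, 1,902 m², $66,056.46):
Base rate for 77.12 is $7.40/m².
Duty = 1,902 × $7.40 = $14,074.80.

$14,074.80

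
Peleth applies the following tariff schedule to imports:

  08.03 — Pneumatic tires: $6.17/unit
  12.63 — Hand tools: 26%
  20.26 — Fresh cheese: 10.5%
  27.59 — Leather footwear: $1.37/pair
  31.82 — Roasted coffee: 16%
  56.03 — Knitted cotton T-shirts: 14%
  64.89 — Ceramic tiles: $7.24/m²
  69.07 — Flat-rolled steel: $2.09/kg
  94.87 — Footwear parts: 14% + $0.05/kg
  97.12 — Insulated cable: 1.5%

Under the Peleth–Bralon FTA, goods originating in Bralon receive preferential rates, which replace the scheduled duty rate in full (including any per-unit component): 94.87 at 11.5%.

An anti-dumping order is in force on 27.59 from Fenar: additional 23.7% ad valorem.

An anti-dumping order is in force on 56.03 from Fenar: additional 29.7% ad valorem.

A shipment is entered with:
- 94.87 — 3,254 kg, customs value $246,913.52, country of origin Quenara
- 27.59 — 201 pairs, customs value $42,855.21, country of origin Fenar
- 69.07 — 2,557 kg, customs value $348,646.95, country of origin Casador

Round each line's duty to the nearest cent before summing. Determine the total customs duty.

$50,506.77

Line 1 (94.87, Quenara, 3,254 kg, $246,913.52):
Base rate for 94.87 is 14% + $0.05/kg.
94.87 has an FTA preferential rate, but origin Quenara is not Bralon; base rate stands.
Duty = $246,913.52 × 14% + 3,254 × $0.05 = $34,730.59.
Line 2 (27.59, Fenar, 201 pairs, $42,855.21):
Base rate for 27.59 is $1.37/pair.
Additional duty on 27.59 from Fenar: +23.7% ad valorem. Applied ad valorem rate = 23.7%.
Duty = $42,855.21 × 23.7% + 201 × $1.37 = $10,432.05.
Line 3 (69.07, Casador, 2,557 kg, $348,646.95):
Base rate for 69.07 is $2.09/kg.
Duty = 2,557 × $2.09 = $5,344.13.
Total = $34,730.59 + $10,432.05 + $5,344.13 = $50,506.77.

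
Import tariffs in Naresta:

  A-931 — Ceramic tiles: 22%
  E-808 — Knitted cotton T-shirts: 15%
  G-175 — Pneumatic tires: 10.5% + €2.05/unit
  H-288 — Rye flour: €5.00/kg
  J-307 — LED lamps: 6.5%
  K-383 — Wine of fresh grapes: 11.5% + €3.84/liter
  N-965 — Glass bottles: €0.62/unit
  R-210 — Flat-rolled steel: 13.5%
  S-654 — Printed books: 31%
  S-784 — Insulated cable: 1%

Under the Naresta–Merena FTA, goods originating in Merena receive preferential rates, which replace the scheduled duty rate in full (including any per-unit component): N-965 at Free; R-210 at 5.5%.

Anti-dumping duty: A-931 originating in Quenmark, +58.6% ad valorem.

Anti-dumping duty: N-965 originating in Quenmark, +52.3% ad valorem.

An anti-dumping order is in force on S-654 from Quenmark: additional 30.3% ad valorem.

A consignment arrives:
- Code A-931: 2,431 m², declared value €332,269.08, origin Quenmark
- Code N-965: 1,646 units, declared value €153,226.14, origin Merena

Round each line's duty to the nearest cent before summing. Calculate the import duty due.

€267,808.88

Line 1 (A-931, Quenmark, 2,431 m², €332,269.08):
Base rate for A-931 is 22%.
Additional duty on A-931 from Quenmark: +58.6%. Applied ad valorem rate: 22% + 58.6% = 80.6%.
Duty = €332,269.08 × 80.6% = €267,808.88.
Line 2 (N-965, Merena, 1,646 units, €153,226.14):
Base rate for N-965 is €0.62/unit.
Origin Merena qualifies under the Naresta–Merena agreement and N-965 is covered: preferential rate Free applies instead.
The additional-duty order on N-965 targets Quenmark, not Merena; it does not apply.
Duty = €153,226.14 × 0% = €0.00.
Total = €267,808.88 + €0.00 = €267,808.88.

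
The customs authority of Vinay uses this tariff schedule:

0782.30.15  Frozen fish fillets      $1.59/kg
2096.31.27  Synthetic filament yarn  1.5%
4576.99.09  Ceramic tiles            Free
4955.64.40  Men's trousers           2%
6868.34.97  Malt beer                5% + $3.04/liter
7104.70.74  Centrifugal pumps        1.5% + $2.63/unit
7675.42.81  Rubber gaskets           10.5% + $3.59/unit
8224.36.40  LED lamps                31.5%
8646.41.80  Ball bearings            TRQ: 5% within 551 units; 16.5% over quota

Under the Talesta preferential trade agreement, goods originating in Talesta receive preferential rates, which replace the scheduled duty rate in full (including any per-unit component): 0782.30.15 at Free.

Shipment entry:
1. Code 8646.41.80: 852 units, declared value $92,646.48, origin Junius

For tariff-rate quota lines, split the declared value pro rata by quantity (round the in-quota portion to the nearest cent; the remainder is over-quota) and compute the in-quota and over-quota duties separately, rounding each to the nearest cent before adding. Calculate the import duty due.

$8,396.36

Line 1 (8646.41.80, Junius, 852 units, $92,646.48):
Code 8646.41.80 is under a tariff-rate quota (threshold 551 units). In-quota: 551 units at 5%; over-quota: 301 units at 16.5%.
Pro-rata value split: in-quota = $92,646.48 × 551/852 = $59,915.74; over-quota = $92,646.48 − $59,915.74 = $32,730.74.
In-quota duty = $59,915.74 × 5% = $2,995.79. Over-quota duty = $32,730.74 × 16.5% = $5,400.57.
Line duty = $2,995.79 + $5,400.57 = $8,396.36.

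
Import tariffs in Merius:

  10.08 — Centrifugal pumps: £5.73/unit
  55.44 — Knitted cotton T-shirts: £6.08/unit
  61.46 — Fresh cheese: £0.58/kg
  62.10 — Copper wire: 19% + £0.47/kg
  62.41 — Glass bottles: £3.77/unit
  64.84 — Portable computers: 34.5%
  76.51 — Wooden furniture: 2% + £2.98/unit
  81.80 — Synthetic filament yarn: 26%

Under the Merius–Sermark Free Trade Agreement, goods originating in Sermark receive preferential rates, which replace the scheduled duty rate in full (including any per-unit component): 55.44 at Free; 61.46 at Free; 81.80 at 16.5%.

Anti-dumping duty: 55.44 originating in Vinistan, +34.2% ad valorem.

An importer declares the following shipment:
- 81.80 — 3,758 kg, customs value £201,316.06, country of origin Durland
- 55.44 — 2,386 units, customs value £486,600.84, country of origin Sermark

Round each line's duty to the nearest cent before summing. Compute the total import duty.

£52,342.18

Line 1 (81.80, Durland, 3,758 kg, £201,316.06):
Base rate for 81.80 is 26%.
81.80 has an FTA preferential rate, but origin Durland is not Sermark; base rate stands.
Duty = £201,316.06 × 26% = £52,342.18.
Line 2 (55.44, Sermark, 2,386 units, £486,600.84):
Base rate for 55.44 is £6.08/unit.
Origin Sermark qualifies under the Merius–Sermark agreement and 55.44 is covered: preferential rate Free applies instead.
The additional-duty order on 55.44 targets Vinistan, not Sermark; it does not apply.
Duty = £486,600.84 × 0% = £0.00.
Total = £52,342.18 + £0.00 = £52,342.18.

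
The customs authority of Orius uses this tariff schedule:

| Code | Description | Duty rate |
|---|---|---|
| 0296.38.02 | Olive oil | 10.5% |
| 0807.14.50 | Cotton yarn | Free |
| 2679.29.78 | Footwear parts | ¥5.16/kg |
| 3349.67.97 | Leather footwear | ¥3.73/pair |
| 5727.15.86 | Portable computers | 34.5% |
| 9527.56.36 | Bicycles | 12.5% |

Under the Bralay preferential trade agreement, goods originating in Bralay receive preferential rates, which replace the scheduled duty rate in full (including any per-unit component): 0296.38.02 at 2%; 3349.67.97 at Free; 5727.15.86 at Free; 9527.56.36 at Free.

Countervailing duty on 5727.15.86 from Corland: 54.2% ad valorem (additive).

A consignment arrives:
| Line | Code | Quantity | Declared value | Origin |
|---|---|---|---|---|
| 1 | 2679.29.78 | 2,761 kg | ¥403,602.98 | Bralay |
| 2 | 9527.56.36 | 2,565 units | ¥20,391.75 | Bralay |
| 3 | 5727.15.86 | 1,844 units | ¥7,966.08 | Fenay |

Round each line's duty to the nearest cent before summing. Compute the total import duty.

Line 1 (2679.29.78, Bralay, 2,761 kg, ¥403,602.98):
Base rate for 2679.29.78 is ¥5.16/kg.
Origin Bralay is the FTA partner but 2679.29.78 is not on the preference list; base rate stands.
Duty = 2,761 × ¥5.16 = ¥14,246.76.
Line 2 (9527.56.36, Bralay, 2,565 units, ¥20,391.75):
Base rate for 9527.56.36 is 12.5%.
Origin Bralay qualifies under the Orius–Bralay agreement and 9527.56.36 is covered: preferential rate Free applies instead.
Duty = ¥20,391.75 × 0% = ¥0.00.
Line 3 (5727.15.86, Fenay, 1,844 units, ¥7,966.08):
Base rate for 5727.15.86 is 34.5%.
5727.15.86 has an FTA preferential rate, but origin Fenay is not Bralay; base rate stands.
The additional-duty order on 5727.15.86 targets Corland, not Fenay; it does not apply.
Duty = ¥7,966.08 × 34.5% = ¥2,748.30.
Total = ¥14,246.76 + ¥0.00 + ¥2,748.30 = ¥16,995.06.

¥16,995.06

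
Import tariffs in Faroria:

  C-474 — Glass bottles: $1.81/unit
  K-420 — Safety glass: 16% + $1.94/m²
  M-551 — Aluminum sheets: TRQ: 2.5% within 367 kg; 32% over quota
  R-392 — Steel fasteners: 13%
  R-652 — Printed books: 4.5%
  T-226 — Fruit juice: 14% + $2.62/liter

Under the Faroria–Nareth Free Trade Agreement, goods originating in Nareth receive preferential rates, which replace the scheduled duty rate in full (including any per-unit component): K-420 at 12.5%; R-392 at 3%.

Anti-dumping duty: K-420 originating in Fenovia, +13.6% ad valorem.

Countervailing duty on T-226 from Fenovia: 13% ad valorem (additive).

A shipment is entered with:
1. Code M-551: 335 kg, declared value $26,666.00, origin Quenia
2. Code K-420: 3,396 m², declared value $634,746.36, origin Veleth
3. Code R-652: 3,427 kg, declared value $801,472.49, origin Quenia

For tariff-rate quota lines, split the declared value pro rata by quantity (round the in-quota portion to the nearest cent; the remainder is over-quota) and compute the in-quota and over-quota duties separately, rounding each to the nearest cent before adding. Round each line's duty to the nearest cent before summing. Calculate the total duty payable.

$144,880.57

Line 1 (M-551, Quenia, 335 kg, $26,666.00):
Code M-551 is under a tariff-rate quota (threshold 367 kg). Quantity 335 kg is within the quota, so the in-quota rate 2.5% applies to the full value.
Duty = $26,666.00 × 2.5% = $666.65.
Line 2 (K-420, Veleth, 3,396 m², $634,746.36):
Base rate for K-420 is 16% + $1.94/m².
K-420 has an FTA preferential rate, but origin Veleth is not Nareth; base rate stands.
The additional-duty order on K-420 targets Fenovia, not Veleth; it does not apply.
Duty = $634,746.36 × 16% + 3,396 × $1.94 = $108,147.66.
Line 3 (R-652, Quenia, 3,427 kg, $801,472.49):
Base rate for R-652 is 4.5%.
Duty = $801,472.49 × 4.5% = $36,066.26.
Total = $666.65 + $108,147.66 + $36,066.26 = $144,880.57.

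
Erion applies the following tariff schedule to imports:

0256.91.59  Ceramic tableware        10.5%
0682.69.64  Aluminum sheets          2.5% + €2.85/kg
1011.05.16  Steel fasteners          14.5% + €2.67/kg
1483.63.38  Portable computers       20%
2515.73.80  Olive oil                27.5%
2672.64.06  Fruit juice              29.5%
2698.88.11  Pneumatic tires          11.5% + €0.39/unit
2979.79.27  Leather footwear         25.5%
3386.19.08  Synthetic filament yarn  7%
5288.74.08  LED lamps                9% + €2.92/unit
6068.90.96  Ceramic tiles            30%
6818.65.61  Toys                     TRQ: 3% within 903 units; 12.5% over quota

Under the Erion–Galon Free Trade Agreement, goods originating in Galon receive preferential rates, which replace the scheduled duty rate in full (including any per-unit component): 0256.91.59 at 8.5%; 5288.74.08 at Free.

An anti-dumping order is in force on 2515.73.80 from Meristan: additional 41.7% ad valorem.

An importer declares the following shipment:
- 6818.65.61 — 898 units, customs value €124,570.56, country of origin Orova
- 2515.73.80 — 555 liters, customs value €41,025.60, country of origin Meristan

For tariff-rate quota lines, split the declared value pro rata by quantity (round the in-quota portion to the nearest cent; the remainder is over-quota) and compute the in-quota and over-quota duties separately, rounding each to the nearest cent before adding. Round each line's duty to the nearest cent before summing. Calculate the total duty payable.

€32,126.84

Line 1 (6818.65.61, Orova, 898 units, €124,570.56):
Code 6818.65.61 is under a tariff-rate quota (threshold 903 units). Quantity 898 units is within the quota, so the in-quota rate 3% applies to the full value.
Duty = €124,570.56 × 3% = €3,737.12.
Line 2 (2515.73.80, Meristan, 555 liters, €41,025.60):
Base rate for 2515.73.80 is 27.5%.
Additional duty on 2515.73.80 from Meristan: +41.7%. Applied ad valorem rate: 27.5% + 41.7% = 69.2%.
Duty = €41,025.60 × 69.2% = €28,389.72.
Total = €3,737.12 + €28,389.72 = €32,126.84.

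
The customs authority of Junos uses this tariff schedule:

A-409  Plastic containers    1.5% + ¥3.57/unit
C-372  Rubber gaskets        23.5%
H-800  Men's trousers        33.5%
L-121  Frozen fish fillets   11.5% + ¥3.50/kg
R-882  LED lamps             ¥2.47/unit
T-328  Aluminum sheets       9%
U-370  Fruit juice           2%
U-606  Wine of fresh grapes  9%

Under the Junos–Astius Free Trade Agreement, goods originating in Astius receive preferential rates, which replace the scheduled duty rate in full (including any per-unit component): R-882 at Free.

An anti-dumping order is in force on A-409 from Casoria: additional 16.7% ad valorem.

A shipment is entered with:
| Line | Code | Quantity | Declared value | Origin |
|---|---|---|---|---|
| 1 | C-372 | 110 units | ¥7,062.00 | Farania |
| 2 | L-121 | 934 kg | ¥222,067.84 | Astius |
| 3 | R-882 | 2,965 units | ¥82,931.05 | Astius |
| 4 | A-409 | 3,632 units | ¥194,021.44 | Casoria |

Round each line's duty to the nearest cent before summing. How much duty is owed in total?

¥78,744.51

Line 1 (C-372, Farania, 110 units, ¥7,062.00):
Base rate for C-372 is 23.5%.
Duty = ¥7,062.00 × 23.5% = ¥1,659.57.
Line 2 (L-121, Astius, 934 kg, ¥222,067.84):
Base rate for L-121 is 11.5% + ¥3.50/kg.
Origin Astius is the FTA partner but L-121 is not on the preference list; base rate stands.
Duty = ¥222,067.84 × 11.5% + 934 × ¥3.50 = ¥28,806.80.
Line 3 (R-882, Astius, 2,965 units, ¥82,931.05):
Base rate for R-882 is ¥2.47/unit.
Origin Astius qualifies under the Junos–Astius agreement and R-882 is covered: preferential rate Free applies instead.
Duty = ¥82,931.05 × 0% = ¥0.00.
Line 4 (A-409, Casoria, 3,632 units, ¥194,021.44):
Base rate for A-409 is 1.5% + ¥3.57/unit.
Additional duty on A-409 from Casoria: +16.7%. Applied ad valorem rate: 1.5% + 16.7% = 18.2%.
Duty = ¥194,021.44 × 18.2% + 3,632 × ¥3.57 = ¥48,278.14.
Total = ¥1,659.57 + ¥28,806.80 + ¥0.00 + ¥48,278.14 = ¥78,744.51.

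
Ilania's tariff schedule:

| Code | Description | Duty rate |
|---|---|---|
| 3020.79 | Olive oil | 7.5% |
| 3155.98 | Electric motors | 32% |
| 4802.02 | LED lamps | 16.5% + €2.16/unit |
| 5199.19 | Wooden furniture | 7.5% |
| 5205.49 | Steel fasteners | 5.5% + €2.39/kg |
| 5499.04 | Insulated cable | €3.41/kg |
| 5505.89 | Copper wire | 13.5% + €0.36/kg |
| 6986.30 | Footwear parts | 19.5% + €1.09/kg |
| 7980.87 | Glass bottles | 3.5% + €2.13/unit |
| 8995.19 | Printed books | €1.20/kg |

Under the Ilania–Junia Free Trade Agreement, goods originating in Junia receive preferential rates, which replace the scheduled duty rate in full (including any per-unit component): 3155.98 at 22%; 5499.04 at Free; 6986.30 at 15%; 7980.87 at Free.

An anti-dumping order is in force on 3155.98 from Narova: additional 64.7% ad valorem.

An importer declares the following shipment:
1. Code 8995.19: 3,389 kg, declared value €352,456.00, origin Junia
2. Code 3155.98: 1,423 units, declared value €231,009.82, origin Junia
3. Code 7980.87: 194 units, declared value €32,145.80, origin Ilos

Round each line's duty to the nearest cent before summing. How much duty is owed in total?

€56,427.28

Line 1 (8995.19, Junia, 3,389 kg, €352,456.00):
Base rate for 8995.19 is €1.20/kg.
Origin Junia is the FTA partner but 8995.19 is not on the preference list; base rate stands.
Duty = 3,389 × €1.20 = €4,066.80.
Line 2 (3155.98, Junia, 1,423 units, €231,009.82):
Base rate for 3155.98 is 32%.
Origin Junia qualifies under the Ilania–Junia agreement and 3155.98 is covered: preferential rate 22% applies instead.
The additional-duty order on 3155.98 targets Narova, not Junia; it does not apply.
Duty = €231,009.82 × 22% = €50,822.16.
Line 3 (7980.87, Ilos, 194 units, €32,145.80):
Base rate for 7980.87 is 3.5% + €2.13/unit.
7980.87 has an FTA preferential rate, but origin Ilos is not Junia; base rate stands.
Duty = €32,145.80 × 3.5% + 194 × €2.13 = €1,538.32.
Total = €4,066.80 + €50,822.16 + €1,538.32 = €56,427.28.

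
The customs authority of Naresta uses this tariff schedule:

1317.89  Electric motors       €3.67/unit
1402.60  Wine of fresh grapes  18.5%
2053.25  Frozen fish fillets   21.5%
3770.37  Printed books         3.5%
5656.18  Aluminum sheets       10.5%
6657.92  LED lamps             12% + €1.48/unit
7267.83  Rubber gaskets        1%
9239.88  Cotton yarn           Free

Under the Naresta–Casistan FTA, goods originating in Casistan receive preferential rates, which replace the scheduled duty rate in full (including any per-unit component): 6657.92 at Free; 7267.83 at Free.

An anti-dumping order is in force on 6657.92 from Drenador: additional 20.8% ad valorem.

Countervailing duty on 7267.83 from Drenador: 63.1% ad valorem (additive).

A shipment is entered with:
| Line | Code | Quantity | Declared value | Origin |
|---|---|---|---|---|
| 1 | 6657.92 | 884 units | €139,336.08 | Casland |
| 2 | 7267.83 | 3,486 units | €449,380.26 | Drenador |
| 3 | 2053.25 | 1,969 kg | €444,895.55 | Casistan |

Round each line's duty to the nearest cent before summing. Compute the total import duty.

Line 1 (6657.92, Casland, 884 units, €139,336.08):
Base rate for 6657.92 is 12% + €1.48/unit.
6657.92 has an FTA preferential rate, but origin Casland is not Casistan; base rate stands.
The additional-duty order on 6657.92 targets Drenador, not Casland; it does not apply.
Duty = €139,336.08 × 12% + 884 × €1.48 = €18,028.65.
Line 2 (7267.83, Drenador, 3,486 units, €449,380.26):
Base rate for 7267.83 is 1%.
7267.83 has an FTA preferential rate, but origin Drenador is not Casistan; base rate stands.
Additional duty on 7267.83 from Drenador: +63.1%. Applied ad valorem rate: 1% + 63.1% = 64.1%.
Duty = €449,380.26 × 64.1% = €288,052.75.
Line 3 (2053.25, Casistan, 1,969 kg, €444,895.55):
Base rate for 2053.25 is 21.5%.
Origin Casistan is the FTA partner but 2053.25 is not on the preference list; base rate stands.
Duty = €444,895.55 × 21.5% = €95,652.54.
Total = €18,028.65 + €288,052.75 + €95,652.54 = €401,733.94.

€401,733.94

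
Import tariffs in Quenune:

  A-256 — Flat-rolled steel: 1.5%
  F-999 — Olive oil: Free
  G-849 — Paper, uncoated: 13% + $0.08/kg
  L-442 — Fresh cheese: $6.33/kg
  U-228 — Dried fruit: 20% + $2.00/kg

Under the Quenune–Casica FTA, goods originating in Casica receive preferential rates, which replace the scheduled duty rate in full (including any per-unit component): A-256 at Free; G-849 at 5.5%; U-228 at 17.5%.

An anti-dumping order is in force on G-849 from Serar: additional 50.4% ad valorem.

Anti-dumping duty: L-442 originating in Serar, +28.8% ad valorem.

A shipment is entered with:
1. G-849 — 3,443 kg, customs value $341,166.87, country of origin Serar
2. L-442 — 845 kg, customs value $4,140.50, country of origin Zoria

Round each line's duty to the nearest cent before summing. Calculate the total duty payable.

Line 1 (G-849, Serar, 3,443 kg, $341,166.87):
Base rate for G-849 is 13% + $0.08/kg.
G-849 has an FTA preferential rate, but origin Serar is not Casica; base rate stands.
Additional duty on G-849 from Serar: +50.4%. Applied ad valorem rate: 13% + 50.4% = 63.4%.
Duty = $341,166.87 × 63.4% + 3,443 × $0.08 = $216,575.24.
Line 2 (L-442, Zoria, 845 kg, $4,140.50):
Base rate for L-442 is $6.33/kg.
The additional-duty order on L-442 targets Serar, not Zoria; it does not apply.
Duty = 845 × $6.33 = $5,348.85.
Total = $216,575.24 + $5,348.85 = $221,924.09.

$221,924.09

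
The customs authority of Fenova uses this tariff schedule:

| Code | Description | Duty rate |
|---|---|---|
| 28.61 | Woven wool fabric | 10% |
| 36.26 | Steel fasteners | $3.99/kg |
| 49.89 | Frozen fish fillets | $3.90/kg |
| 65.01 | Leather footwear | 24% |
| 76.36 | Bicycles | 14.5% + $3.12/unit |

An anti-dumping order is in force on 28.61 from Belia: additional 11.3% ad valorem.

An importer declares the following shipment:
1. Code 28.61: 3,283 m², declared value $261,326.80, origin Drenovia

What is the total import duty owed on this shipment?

Line 1 (28.61, Drenovia, 3,283 m², $261,326.80):
Base rate for 28.61 is 10%.
The additional-duty order on 28.61 targets Belia, not Drenovia; it does not apply.
Duty = $261,326.80 × 10% = $26,132.68.

$26,132.68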